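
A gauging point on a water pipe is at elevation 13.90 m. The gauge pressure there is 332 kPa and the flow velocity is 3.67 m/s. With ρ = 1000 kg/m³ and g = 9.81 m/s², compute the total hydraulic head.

Pressure head ψ = P/(ρg) = 332×1000 / (1000 × 9.81) = 33.84 m.
Velocity head = v²/(2g) = 3.67² / (2 × 9.81) = 0.686 m.
h = z + ψ + v²/(2g) = 13.90 + 33.84 + 0.686 = 48.43 m.

h ≈ 48.43 m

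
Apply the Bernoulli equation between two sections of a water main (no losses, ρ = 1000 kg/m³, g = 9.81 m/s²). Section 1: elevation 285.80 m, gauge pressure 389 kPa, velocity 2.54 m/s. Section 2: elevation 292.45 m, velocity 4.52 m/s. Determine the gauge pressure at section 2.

Pressure head at 1: ψ₁ = P₁/(ρg) = 389×1000 / (1000 × 9.81) = 39.65 m.
Velocity heads: v₁²/2g = 2.54²/19.62 = 0.329 m; v₂²/2g = 4.52²/19.62 = 1.041 m.
Total head H = z₁ + ψ₁ + v₁²/2g = 285.80 + 39.65 + 0.329 = 325.78 m.
ψ₂ = H − z₂ − v₂²/2g = 325.78 − 292.45 − 1.041 = 32.29 m.
P₂ = ρgψ₂ = 1000 × 9.81 × 32.29 ≈ 317 kPa.

P₂ ≈ 317 kPa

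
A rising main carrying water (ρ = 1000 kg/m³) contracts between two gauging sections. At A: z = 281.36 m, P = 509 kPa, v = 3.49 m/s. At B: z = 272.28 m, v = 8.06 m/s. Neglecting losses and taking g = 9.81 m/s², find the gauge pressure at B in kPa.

Pressure head at A: ψ₁ = P₁/(ρg) = 509×1000 / (1000 × 9.81) = 51.89 m.
Velocity heads: v₁²/2g = 3.49²/19.62 = 0.621 m; v₂²/2g = 8.06²/19.62 = 3.311 m.
Total head H = z₁ + ψ₁ + v₁²/2g = 281.36 + 51.89 + 0.621 = 333.87 m.
ψ₂ = H − z₂ − v₂²/2g = 333.87 − 272.28 − 3.311 = 58.28 m.
P₂ = ρgψ₂ = 1000 × 9.81 × 58.28 ≈ 572 kPa.

P₂ ≈ 572 kPa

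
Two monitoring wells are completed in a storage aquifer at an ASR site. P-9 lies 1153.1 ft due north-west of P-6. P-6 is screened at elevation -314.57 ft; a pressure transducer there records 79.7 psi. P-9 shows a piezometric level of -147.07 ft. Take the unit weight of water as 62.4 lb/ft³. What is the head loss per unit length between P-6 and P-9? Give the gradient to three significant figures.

i ≈ 0.0142 ft/ft

Pressure head at P-6: ψ = 144·P/γ = 144 × 79.7 / 62.4 = 183.92 ft.
Total head at P-6: h = z + ψ = -314.57 + 183.92 = -130.65 ft.
Total head at P-9: h = -147.07 ft (water level in the piezometer is the total head).
Head difference: h(P-6) − h(P-9) = -130.65 − (-147.07) = 16.42 ft.
Hydraulic gradient: i = |Δh| / L = 16.42 / 1153.1 = 0.0142.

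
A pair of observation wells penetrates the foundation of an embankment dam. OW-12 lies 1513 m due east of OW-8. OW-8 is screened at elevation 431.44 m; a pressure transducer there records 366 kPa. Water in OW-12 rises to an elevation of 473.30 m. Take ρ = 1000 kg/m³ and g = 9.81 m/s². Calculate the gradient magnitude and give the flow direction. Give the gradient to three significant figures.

i ≈ 0.00301; groundwater flows toward the west

Pressure head at OW-8: ψ = P/(ρg) = 366×1000 / (1000 × 9.81) = 37.31 m.
Total head at OW-8: h = z + ψ = 431.44 + 37.31 = 468.75 m.
Total head at OW-12: h = 473.30 m (water level in the piezometer is the total head).
Head difference: h(OW-8) − h(OW-12) = 468.75 − 473.30 = -4.55 m.
Hydraulic gradient: i = |Δh| / L = 4.55 / 1513 = 0.00301.
Flow is from higher to lower head: from OW-12 toward OW-8, i.e. toward the west.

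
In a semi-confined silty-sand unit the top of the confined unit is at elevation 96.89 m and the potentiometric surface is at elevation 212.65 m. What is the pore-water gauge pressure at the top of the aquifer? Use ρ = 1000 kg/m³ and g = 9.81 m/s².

P ≈ 1140 kPa

Pressure head at the aquifer top: ψ = h − z = 212.65 − 96.89 = 115.76 m.
P = ρgψ = 1000 × 9.81 × 115.76 = 1135606 Pa ≈ 1140 kPa.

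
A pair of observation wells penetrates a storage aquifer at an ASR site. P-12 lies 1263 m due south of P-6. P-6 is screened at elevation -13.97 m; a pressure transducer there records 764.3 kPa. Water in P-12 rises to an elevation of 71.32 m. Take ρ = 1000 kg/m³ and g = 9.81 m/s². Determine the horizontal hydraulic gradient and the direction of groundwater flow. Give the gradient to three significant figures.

i ≈ 0.00584; groundwater flows toward the north

Pressure head at P-6: ψ = P/(ρg) = 764.3×1000 / (1000 × 9.81) = 77.91 m.
Total head at P-6: h = z + ψ = -13.97 + 77.91 = 63.94 m.
Total head at P-12: h = 71.32 m (water level in the piezometer is the total head).
Head difference: h(P-6) − h(P-12) = 63.94 − 71.32 = -7.38 m.
Hydraulic gradient: i = |Δh| / L = 7.38 / 1263 = 0.00584.
Flow is from higher to lower head: from P-12 toward P-6, i.e. toward the north.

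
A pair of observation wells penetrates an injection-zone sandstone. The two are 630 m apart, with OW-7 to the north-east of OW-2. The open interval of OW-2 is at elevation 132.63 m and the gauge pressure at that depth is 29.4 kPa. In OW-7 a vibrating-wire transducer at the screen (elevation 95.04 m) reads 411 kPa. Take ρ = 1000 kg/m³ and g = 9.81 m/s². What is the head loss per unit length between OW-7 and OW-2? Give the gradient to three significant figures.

Pressure head at OW-2: ψ = P/(ρg) = 29.4×1000 / (1000 × 9.81) = 3.00 m.
Total head at OW-2: h = z + ψ = 132.63 + 3.00 = 135.63 m.
Pressure head at OW-7: ψ = P/(ρg) = 411×1000 / (1000 × 9.81) = 41.90 m.
Total head at OW-7: h = z + ψ = 95.04 + 41.90 = 136.94 m.
Head difference: h(OW-2) − h(OW-7) = 135.63 − 136.94 = -1.31 m.
Hydraulic gradient: i = |Δh| / L = 1.31 / 630 = 0.00208.

i ≈ 0.00208 m/m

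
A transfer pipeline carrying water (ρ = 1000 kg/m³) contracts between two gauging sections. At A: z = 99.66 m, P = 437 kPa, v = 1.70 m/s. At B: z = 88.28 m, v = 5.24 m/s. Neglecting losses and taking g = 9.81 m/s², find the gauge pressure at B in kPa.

P₂ ≈ 536 kPa

Pressure head at A: ψ₁ = P₁/(ρg) = 437×1000 / (1000 × 9.81) = 44.55 m.
Velocity heads: v₁²/2g = 1.70²/19.62 = 0.147 m; v₂²/2g = 5.24²/19.62 = 1.399 m.
Total head H = z₁ + ψ₁ + v₁²/2g = 99.66 + 44.55 + 0.147 = 144.36 m.
ψ₂ = H − z₂ − v₂²/2g = 144.36 − 88.28 − 1.399 = 54.68 m.
P₂ = ρgψ₂ = 1000 × 9.81 × 54.68 ≈ 536 kPa.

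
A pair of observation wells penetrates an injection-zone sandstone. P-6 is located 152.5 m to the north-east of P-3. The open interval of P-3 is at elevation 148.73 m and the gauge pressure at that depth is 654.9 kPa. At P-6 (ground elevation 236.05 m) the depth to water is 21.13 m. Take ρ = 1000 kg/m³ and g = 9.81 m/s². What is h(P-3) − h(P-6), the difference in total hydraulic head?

Δh ≈ 0.57 m

Pressure head at P-3: ψ = P/(ρg) = 654.9×1000 / (1000 × 9.81) = 66.76 m.
Total head at P-3: h = z + ψ = 148.73 + 66.76 = 215.49 m.
Total head at P-6: h = 236.05 − 21.13 = 214.92 m.
Head difference: h(P-3) − h(P-6) = 215.49 − 214.92 = 0.57 m.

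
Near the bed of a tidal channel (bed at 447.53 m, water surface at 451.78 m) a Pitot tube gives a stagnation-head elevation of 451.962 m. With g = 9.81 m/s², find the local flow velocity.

Near the bed, under hydrostatic conditions, the piezometric head (z + ψ) equals the free-surface elevation, 451.78 m.
Velocity head = total − piezometric = 451.962 − 451.78 = 0.182 m.
v = √(2g·h_v) = √(2 × 9.81 × 0.182) = 1.89 m/s.

v ≈ 1.89 m/s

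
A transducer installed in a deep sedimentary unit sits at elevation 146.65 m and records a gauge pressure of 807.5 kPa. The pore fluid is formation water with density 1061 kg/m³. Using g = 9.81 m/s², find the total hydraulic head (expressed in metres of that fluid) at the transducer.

ψ = P/(ρg) = 807.5×1000 / (1061 × 9.81) = 77.58 m.
h = z + ψ = 146.65 + 77.58 = 224.23 m.

h ≈ 224.23 m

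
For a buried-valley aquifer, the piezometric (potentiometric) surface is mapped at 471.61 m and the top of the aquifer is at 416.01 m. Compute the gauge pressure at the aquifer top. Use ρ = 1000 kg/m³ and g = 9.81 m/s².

Pressure head at the aquifer top: ψ = h − z = 471.61 − 416.01 = 55.60 m.
P = ρgψ = 1000 × 9.81 × 55.60 = 545436 Pa ≈ 545 kPa.

P ≈ 545 kPa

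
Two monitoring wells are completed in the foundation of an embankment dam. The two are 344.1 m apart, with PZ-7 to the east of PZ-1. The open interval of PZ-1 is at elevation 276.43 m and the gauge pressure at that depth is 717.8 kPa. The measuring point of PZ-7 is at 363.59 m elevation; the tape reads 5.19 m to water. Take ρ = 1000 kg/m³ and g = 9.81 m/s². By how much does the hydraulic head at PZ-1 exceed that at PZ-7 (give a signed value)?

Δh ≈ -8.80 m

Pressure head at PZ-1: ψ = P/(ρg) = 717.8×1000 / (1000 × 9.81) = 73.17 m.
Total head at PZ-1: h = z + ψ = 276.43 + 73.17 = 349.60 m.
Total head at PZ-7: h = 363.59 − 5.19 = 358.40 m.
Head difference: h(PZ-1) − h(PZ-7) = 349.60 − 358.40 = -8.80 m.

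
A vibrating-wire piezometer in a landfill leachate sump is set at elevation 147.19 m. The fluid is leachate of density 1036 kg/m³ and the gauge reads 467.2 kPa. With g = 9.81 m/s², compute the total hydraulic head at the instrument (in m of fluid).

ψ = P/(ρg) = 467.2×1000 / (1036 × 9.81) = 45.97 m.
h = z + ψ = 147.19 + 45.97 = 193.16 m.

h ≈ 193.16 m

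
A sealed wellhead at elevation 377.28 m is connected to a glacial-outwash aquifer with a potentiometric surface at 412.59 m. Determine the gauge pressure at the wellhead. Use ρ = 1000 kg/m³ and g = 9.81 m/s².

P ≈ 346 kPa

Head above the cap: Δh = 412.59 − 377.28 = 35.31 m.
P = ρgΔh = 1000 × 9.81 × 35.31 = 346391 Pa ≈ 346 kPa.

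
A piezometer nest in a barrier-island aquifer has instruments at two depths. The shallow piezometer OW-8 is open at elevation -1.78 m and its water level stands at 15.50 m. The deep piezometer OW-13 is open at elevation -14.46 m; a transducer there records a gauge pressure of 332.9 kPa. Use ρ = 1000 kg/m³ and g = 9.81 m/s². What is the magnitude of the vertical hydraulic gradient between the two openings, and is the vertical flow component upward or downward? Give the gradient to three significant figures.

Total head at OW-8: h = 15.50 m (water level in the standpipe).
Pressure head at OW-13: ψ = P/(ρg) = 332.9×1000 / (1000 × 9.81) = 33.93 m.
Total head at OW-13: h = z + ψ = -14.46 + 33.93 = 19.47 m.
Δh = h(OW-8) − h(OW-13) = 15.50 − 19.47 = -3.97 m.
Vertical separation Δz = -1.78 − (-14.46) = 12.68 m.
|i_v| = |Δh| / Δz = 3.97 / 12.68 = 0.313.
Head is higher in the deep piezometer, so vertical flow is upward (discharge condition).

|i_v| ≈ 0.313; vertical flow is upward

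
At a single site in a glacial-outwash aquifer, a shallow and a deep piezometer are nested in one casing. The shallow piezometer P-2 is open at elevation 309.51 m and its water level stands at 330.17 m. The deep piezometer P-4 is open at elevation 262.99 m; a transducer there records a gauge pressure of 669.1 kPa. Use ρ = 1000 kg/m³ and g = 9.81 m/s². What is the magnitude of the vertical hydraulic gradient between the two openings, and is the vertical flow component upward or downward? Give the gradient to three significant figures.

Total head at P-2: h = 330.17 m (water level in the standpipe).
Pressure head at P-4: ψ = P/(ρg) = 669.1×1000 / (1000 × 9.81) = 68.21 m.
Total head at P-4: h = z + ψ = 262.99 + 68.21 = 331.20 m.
Δh = h(P-2) − h(P-4) = 330.17 − 331.20 = -1.03 m.
Vertical separation Δz = 309.51 − 262.99 = 46.52 m.
|i_v| = |Δh| / Δz = 1.03 / 46.52 = 0.0221.
Head is higher in the deep piezometer, so vertical flow is upward (discharge condition).

|i_v| ≈ 0.0221; vertical flow is upward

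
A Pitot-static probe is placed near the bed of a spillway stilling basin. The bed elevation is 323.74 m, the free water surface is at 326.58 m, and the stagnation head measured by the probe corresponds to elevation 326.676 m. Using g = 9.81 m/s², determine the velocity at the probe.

v ≈ 1.37 m/s

Near the bed, under hydrostatic conditions, the piezometric head (z + ψ) equals the free-surface elevation, 326.58 m.
Velocity head = total − piezometric = 326.676 − 326.58 = 0.096 m.
v = √(2g·h_v) = √(2 × 9.81 × 0.096) = 1.37 m/s.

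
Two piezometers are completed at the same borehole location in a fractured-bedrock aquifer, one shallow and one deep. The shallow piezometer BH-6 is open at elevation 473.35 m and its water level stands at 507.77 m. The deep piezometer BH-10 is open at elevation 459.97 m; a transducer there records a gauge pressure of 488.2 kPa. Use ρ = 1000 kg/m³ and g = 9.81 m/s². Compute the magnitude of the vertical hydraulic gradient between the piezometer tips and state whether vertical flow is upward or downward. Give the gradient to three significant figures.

Total head at BH-6: h = 507.77 m (water level in the standpipe).
Pressure head at BH-10: ψ = P/(ρg) = 488.2×1000 / (1000 × 9.81) = 49.77 m.
Total head at BH-10: h = z + ψ = 459.97 + 49.77 = 509.74 m.
Δh = h(BH-6) − h(BH-10) = 507.77 − 509.74 = -1.97 m.
Vertical separation Δz = 473.35 − 459.97 = 13.38 m.
|i_v| = |Δh| / Δz = 1.97 / 13.38 = 0.147.
Head is higher in the deep piezometer, so vertical flow is upward (discharge condition).

|i_v| ≈ 0.147; vertical flow is upward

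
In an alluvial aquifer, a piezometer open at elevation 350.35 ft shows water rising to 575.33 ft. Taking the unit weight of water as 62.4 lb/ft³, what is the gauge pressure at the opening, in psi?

P ≈ 97.5 psi

Pressure head ψ = h − z = 575.33 − 350.35 = 224.98 ft.
P = γ·ψ / 144 = 62.4 × 224.98 / 144 = 97.5 psi.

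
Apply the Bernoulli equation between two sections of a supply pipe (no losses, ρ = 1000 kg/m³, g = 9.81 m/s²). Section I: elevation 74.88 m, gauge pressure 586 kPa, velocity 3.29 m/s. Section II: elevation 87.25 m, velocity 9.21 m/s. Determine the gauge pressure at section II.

Pressure head at I: ψ₁ = P₁/(ρg) = 586×1000 / (1000 × 9.81) = 59.73 m.
Velocity heads: v₁²/2g = 3.29²/19.62 = 0.552 m; v₂²/2g = 9.21²/19.62 = 4.323 m.
Total head H = z₁ + ψ₁ + v₁²/2g = 74.88 + 59.73 + 0.552 = 135.16 m.
ψ₂ = H − z₂ − v₂²/2g = 135.16 − 87.25 − 4.323 = 43.59 m.
P₂ = ρgψ₂ = 1000 × 9.81 × 43.59 ≈ 428 kPa.

P₂ ≈ 428 kPa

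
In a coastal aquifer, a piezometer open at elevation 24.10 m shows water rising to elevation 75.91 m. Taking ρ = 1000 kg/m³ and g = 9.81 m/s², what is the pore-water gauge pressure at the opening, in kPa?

P ≈ 508 kPa

Pressure head ψ = h − z = 75.91 − 24.10 = 51.81 m.
P = ρgψ = 1000 × 9.81 × 51.81 = 508256 Pa ≈ 508 kPa.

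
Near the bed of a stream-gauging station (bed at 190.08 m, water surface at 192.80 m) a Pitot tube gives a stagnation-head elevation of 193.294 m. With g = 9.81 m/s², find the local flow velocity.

Near the bed, under hydrostatic conditions, the piezometric head (z + ψ) equals the free-surface elevation, 192.80 m.
Velocity head = total − piezometric = 193.294 − 192.80 = 0.494 m.
v = √(2g·h_v) = √(2 × 9.81 × 0.494) = 3.11 m/s.

v ≈ 3.11 m/s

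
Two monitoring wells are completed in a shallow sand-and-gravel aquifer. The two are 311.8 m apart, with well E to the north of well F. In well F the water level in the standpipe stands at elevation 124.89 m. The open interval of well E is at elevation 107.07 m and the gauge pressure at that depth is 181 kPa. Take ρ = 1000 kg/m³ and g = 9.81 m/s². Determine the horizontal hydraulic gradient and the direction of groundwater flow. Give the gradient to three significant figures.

i ≈ 0.00202; groundwater flows toward the south

Total head at well F: h = 124.89 m (water level in the piezometer is the total head).
Pressure head at well E: ψ = P/(ρg) = 181×1000 / (1000 × 9.81) = 18.45 m.
Total head at well E: h = z + ψ = 107.07 + 18.45 = 125.52 m.
Head difference: h(well F) − h(well E) = 124.89 − 125.52 = -0.63 m.
Hydraulic gradient: i = |Δh| / L = 0.63 / 311.8 = 0.00202.
Flow is from higher to lower head: from well E toward well F, i.e. toward the south.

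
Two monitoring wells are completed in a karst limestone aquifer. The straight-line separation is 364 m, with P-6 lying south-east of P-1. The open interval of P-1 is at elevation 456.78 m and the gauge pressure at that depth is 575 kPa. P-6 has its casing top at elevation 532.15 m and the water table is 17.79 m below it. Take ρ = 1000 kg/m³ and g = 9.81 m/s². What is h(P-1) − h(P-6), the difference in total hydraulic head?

Δh ≈ 1.03 m

Pressure head at P-1: ψ = P/(ρg) = 575×1000 / (1000 × 9.81) = 58.61 m.
Total head at P-1: h = z + ψ = 456.78 + 58.61 = 515.39 m.
Total head at P-6: h = 532.15 − 17.79 = 514.36 m.
Head difference: h(P-1) − h(P-6) = 515.39 − 514.36 = 1.03 m.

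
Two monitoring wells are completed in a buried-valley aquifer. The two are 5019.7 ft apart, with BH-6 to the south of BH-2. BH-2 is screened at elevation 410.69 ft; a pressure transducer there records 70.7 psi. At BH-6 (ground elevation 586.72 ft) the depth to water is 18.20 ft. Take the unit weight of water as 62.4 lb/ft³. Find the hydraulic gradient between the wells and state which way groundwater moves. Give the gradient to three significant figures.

Pressure head at BH-2: ψ = 144·P/γ = 144 × 70.7 / 62.4 = 163.15 ft.
Total head at BH-2: h = z + ψ = 410.69 + 163.15 = 573.84 ft.
Total head at BH-6: h = 586.72 − 18.20 = 568.52 ft.
Head difference: h(BH-2) − h(BH-6) = 573.84 − 568.52 = 5.32 ft.
Hydraulic gradient: i = |Δh| / L = 5.32 / 5019.7 = 0.00106.
Flow is from higher to lower head: from BH-2 toward BH-6, i.e. toward the south.

i ≈ 0.00106; groundwater flows toward the south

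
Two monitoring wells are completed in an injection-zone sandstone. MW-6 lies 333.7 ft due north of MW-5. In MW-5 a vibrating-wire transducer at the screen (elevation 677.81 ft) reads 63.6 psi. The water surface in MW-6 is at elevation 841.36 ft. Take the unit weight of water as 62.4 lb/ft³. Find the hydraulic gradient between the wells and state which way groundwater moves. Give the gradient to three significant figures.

i ≈ 0.0503; groundwater flows toward the south

Pressure head at MW-5: ψ = 144·P/γ = 144 × 63.6 / 62.4 = 146.77 ft.
Total head at MW-5: h = z + ψ = 677.81 + 146.77 = 824.58 ft.
Total head at MW-6: h = 841.36 ft (water level in the piezometer is the total head).
Head difference: h(MW-5) − h(MW-6) = 824.58 − 841.36 = -16.78 ft.
Hydraulic gradient: i = |Δh| / L = 16.78 / 333.7 = 0.0503.
Flow is from higher to lower head: from MW-6 toward MW-5, i.e. toward the south.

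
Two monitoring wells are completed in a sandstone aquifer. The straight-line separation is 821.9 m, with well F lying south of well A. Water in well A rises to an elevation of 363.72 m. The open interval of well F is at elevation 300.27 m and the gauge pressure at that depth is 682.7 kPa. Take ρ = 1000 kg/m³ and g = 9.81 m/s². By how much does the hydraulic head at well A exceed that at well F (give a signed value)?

Δh ≈ -6.14 m

Total head at well A: h = 363.72 m (water level in the piezometer is the total head).
Pressure head at well F: ψ = P/(ρg) = 682.7×1000 / (1000 × 9.81) = 69.59 m.
Total head at well F: h = z + ψ = 300.27 + 69.59 = 369.86 m.
Head difference: h(well A) − h(well F) = 363.72 − 369.86 = -6.14 m.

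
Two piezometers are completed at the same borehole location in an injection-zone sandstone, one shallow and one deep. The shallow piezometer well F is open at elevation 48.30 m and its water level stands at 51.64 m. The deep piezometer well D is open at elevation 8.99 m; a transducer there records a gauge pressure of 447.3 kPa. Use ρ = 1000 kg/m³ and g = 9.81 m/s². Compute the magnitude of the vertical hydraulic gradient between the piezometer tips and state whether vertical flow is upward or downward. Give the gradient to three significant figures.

Total head at well F: h = 51.64 m (water level in the standpipe).
Pressure head at well D: ψ = P/(ρg) = 447.3×1000 / (1000 × 9.81) = 45.60 m.
Total head at well D: h = z + ψ = 8.99 + 45.60 = 54.59 m.
Δh = h(well F) − h(well D) = 51.64 − 54.59 = -2.95 m.
Vertical separation Δz = 48.30 − 8.99 = 39.31 m.
|i_v| = |Δh| / Δz = 2.95 / 39.31 = 0.0750.
Head is higher in the deep piezometer, so vertical flow is upward (discharge condition).

|i_v| ≈ 0.0750; vertical flow is upward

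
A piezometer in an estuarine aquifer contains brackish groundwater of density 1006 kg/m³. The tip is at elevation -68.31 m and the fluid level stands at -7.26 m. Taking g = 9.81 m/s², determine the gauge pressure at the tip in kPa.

Pressure head ψ = h − z = -7.26 − (-68.31) = 61.05 m.
P = ρgψ = 1006 × 9.81 × 61.05 = 602494 Pa ≈ 602 kPa.

P ≈ 602 kPa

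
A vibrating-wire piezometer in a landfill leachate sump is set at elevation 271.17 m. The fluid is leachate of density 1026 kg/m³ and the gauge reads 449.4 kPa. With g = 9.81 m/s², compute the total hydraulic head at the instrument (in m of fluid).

ψ = P/(ρg) = 449.4×1000 / (1026 × 9.81) = 44.65 m.
h = z + ψ = 271.17 + 44.65 = 315.82 m.

h ≈ 315.82 m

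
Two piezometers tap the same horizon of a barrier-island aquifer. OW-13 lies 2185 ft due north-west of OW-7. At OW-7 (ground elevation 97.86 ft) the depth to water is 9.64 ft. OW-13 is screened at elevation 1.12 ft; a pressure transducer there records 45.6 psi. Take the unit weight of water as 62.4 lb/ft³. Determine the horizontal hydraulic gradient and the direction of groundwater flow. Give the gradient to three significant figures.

Total head at OW-7: h = 97.86 − 9.64 = 88.22 ft.
Pressure head at OW-13: ψ = 144·P/γ = 144 × 45.6 / 62.4 = 105.23 ft.
Total head at OW-13: h = z + ψ = 1.12 + 105.23 = 106.35 ft.
Head difference: h(OW-7) − h(OW-13) = 88.22 − 106.35 = -18.13 ft.
Hydraulic gradient: i = |Δh| / L = 18.13 / 2185 = 0.00830.
Flow is from higher to lower head: from OW-13 toward OW-7, i.e. toward the south-east.

i ≈ 0.00830; groundwater flows toward the south-east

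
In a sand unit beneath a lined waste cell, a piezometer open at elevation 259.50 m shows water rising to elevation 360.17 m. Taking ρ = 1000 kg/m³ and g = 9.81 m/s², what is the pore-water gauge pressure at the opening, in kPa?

Pressure head ψ = h − z = 360.17 − 259.50 = 100.67 m.
P = ρgψ = 1000 × 9.81 × 100.67 = 987573 Pa ≈ 988 kPa.

P ≈ 988 kPa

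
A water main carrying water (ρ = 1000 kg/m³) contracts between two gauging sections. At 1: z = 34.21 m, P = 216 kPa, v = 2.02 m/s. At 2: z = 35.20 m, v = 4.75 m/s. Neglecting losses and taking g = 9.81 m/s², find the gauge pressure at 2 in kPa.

P₂ ≈ 197 kPa

Pressure head at 1: ψ₁ = P₁/(ρg) = 216×1000 / (1000 × 9.81) = 22.02 m.
Velocity heads: v₁²/2g = 2.02²/19.62 = 0.208 m; v₂²/2g = 4.75²/19.62 = 1.150 m.
Total head H = z₁ + ψ₁ + v₁²/2g = 34.21 + 22.02 + 0.208 = 56.44 m.
ψ₂ = H − z₂ − v₂²/2g = 56.44 − 35.20 − 1.150 = 20.09 m.
P₂ = ρgψ₂ = 1000 × 9.81 × 20.09 ≈ 197 kPa.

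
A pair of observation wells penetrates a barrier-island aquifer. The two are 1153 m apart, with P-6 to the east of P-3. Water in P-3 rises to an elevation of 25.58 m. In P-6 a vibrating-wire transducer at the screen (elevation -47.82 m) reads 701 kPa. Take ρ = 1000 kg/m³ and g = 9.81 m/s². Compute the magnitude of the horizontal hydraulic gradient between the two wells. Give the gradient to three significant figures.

i ≈ 0.00168

Total head at P-3: h = 25.58 m (water level in the piezometer is the total head).
Pressure head at P-6: ψ = P/(ρg) = 701×1000 / (1000 × 9.81) = 71.46 m.
Total head at P-6: h = z + ψ = -47.82 + 71.46 = 23.64 m.
Head difference: h(P-3) − h(P-6) = 25.58 − 23.64 = 1.94 m.
Hydraulic gradient: i = |Δh| / L = 1.94 / 1153 = 0.00168.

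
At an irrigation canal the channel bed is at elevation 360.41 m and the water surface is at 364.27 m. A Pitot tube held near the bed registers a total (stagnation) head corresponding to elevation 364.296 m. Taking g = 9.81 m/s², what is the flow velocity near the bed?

v ≈ 0.714 m/s

Near the bed, under hydrostatic conditions, the piezometric head (z + ψ) equals the free-surface elevation, 364.27 m.
Velocity head = total − piezometric = 364.296 − 364.27 = 0.026 m.
v = √(2g·h_v) = √(2 × 9.81 × 0.026) = 0.714 m/s.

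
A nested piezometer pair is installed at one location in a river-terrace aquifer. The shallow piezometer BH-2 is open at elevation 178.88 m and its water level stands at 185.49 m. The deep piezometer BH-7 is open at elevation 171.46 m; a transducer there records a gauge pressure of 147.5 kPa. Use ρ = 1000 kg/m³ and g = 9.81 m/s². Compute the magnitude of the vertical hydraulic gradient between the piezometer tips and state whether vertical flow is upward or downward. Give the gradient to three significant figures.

Total head at BH-2: h = 185.49 m (water level in the standpipe).
Pressure head at BH-7: ψ = P/(ρg) = 147.5×1000 / (1000 × 9.81) = 15.04 m.
Total head at BH-7: h = z + ψ = 171.46 + 15.04 = 186.50 m.
Δh = h(BH-2) − h(BH-7) = 185.49 − 186.50 = -1.01 m.
Vertical separation Δz = 178.88 − 171.46 = 7.42 m.
|i_v| = |Δh| / Δz = 1.01 / 7.42 = 0.136.
Head is higher in the deep piezometer, so vertical flow is upward (discharge condition).

|i_v| ≈ 0.136; vertical flow is upward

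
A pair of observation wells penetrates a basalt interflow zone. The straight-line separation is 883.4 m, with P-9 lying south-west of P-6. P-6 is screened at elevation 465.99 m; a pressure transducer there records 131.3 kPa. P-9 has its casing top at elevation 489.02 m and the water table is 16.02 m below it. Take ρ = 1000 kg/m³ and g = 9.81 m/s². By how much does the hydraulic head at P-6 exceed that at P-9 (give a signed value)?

Δh ≈ 6.37 m

Pressure head at P-6: ψ = P/(ρg) = 131.3×1000 / (1000 × 9.81) = 13.38 m.
Total head at P-6: h = z + ψ = 465.99 + 13.38 = 479.37 m.
Total head at P-9: h = 489.02 − 16.02 = 473.00 m.
Head difference: h(P-6) − h(P-9) = 479.37 − 473.00 = 6.37 m.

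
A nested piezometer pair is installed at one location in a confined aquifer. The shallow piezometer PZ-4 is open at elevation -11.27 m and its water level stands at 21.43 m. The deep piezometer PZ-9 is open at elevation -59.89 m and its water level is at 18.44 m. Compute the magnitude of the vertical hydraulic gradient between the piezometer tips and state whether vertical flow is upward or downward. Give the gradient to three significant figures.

Total head at PZ-4: h = 21.43 m (water level in the standpipe).
Total head at PZ-9: h = 18.44 m.
Δh = h(PZ-4) − h(PZ-9) = 21.43 − 18.44 = 2.99 m.
Vertical separation Δz = -11.27 − (-59.89) = 48.62 m.
|i_v| = |Δh| / Δz = 2.99 / 48.62 = 0.0615.
Head is higher in the shallow piezometer, so vertical flow is downward (recharge condition).

|i_v| ≈ 0.0615; vertical flow is downward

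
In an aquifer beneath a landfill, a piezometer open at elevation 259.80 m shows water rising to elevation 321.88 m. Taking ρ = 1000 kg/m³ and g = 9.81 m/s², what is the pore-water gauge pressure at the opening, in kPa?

Pressure head ψ = h − z = 321.88 − 259.80 = 62.08 m.
P = ρgψ = 1000 × 9.81 × 62.08 = 609005 Pa ≈ 609 kPa.

P ≈ 609 kPa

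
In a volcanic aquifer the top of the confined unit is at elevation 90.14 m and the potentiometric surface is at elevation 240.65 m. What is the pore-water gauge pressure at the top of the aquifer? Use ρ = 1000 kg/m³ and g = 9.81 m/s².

Pressure head at the aquifer top: ψ = h − z = 240.65 − 90.14 = 150.51 m.
P = ρgψ = 1000 × 9.81 × 150.51 = 1476503 Pa ≈ 1480 kPa.

P ≈ 1480 kPa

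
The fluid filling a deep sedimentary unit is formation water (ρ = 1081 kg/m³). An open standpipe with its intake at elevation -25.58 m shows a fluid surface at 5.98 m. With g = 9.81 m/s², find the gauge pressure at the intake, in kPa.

Pressure head ψ = h − z = 5.98 − (-25.58) = 31.56 m.
P = ρgψ = 1081 × 9.81 × 31.56 = 334681 Pa ≈ 335 kPa.

P ≈ 335 kPa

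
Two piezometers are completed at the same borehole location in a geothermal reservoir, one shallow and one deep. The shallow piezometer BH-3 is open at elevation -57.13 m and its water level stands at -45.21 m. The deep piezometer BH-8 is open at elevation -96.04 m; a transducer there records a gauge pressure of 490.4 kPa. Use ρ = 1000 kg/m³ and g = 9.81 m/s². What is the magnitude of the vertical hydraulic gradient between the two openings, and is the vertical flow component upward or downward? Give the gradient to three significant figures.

|i_v| ≈ 0.0216; vertical flow is downward

Total head at BH-3: h = -45.21 m (water level in the standpipe).
Pressure head at BH-8: ψ = P/(ρg) = 490.4×1000 / (1000 × 9.81) = 49.99 m.
Total head at BH-8: h = z + ψ = -96.04 + 49.99 = -46.05 m.
Δh = h(BH-3) − h(BH-8) = -45.21 − (-46.05) = 0.84 m.
Vertical separation Δz = -57.13 − (-96.04) = 38.91 m.
|i_v| = |Δh| / Δz = 0.84 / 38.91 = 0.0216.
Head is higher in the shallow piezometer, so vertical flow is downward (recharge condition).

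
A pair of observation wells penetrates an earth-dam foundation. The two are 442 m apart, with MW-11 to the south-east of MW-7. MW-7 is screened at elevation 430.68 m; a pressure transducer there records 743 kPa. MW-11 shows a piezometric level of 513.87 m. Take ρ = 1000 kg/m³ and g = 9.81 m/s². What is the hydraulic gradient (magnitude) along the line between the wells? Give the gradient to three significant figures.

Pressure head at MW-7: ψ = P/(ρg) = 743×1000 / (1000 × 9.81) = 75.74 m.
Total head at MW-7: h = z + ψ = 430.68 + 75.74 = 506.42 m.
Total head at MW-11: h = 513.87 m (water level in the piezometer is the total head).
Head difference: h(MW-7) − h(MW-11) = 506.42 − 513.87 = -7.45 m.
Hydraulic gradient: i = |Δh| / L = 7.45 / 442 = 0.0169.

i ≈ 0.0169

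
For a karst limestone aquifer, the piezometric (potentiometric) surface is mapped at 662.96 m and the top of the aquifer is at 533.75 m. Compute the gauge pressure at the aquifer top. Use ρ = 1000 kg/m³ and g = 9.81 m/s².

Pressure head at the aquifer top: ψ = h − z = 662.96 − 533.75 = 129.21 m.
P = ρgψ = 1000 × 9.81 × 129.21 = 1267550 Pa ≈ 1270 kPa.

P ≈ 1270 kPa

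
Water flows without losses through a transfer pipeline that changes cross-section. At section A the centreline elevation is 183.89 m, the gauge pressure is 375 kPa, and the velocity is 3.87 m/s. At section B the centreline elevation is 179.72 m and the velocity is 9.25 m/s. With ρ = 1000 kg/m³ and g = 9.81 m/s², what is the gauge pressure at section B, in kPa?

Pressure head at A: ψ₁ = P₁/(ρg) = 375×1000 / (1000 × 9.81) = 38.23 m.
Velocity heads: v₁²/2g = 3.87²/19.62 = 0.763 m; v₂²/2g = 9.25²/19.62 = 4.361 m.
Total head H = z₁ + ψ₁ + v₁²/2g = 183.89 + 38.23 + 0.763 = 222.88 m.
ψ₂ = H − z₂ − v₂²/2g = 222.88 − 179.72 − 4.361 = 38.80 m.
P₂ = ρgψ₂ = 1000 × 9.81 × 38.80 ≈ 381 kPa.

P₂ ≈ 381 kPa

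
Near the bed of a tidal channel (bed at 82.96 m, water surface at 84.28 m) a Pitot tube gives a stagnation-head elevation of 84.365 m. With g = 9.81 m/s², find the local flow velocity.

Near the bed, under hydrostatic conditions, the piezometric head (z + ψ) equals the free-surface elevation, 84.28 m.
Velocity head = total − piezometric = 84.365 − 84.28 = 0.085 m.
v = √(2g·h_v) = √(2 × 9.81 × 0.085) = 1.29 m/s.

v ≈ 1.29 m/s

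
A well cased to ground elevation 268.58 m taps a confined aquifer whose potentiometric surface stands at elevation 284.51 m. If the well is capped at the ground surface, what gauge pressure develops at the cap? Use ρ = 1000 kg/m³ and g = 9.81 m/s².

Head above the cap: Δh = 284.51 − 268.58 = 15.93 m.
P = ρgΔh = 1000 × 9.81 × 15.93 = 156273 Pa ≈ 156 kPa.

P ≈ 156 kPa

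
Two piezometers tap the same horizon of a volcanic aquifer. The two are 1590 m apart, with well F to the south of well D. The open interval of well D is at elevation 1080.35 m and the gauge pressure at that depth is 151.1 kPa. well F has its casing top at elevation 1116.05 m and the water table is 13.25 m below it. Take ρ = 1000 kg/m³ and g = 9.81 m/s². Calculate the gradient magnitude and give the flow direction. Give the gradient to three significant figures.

i ≈ 0.00443; groundwater flows toward the north

Pressure head at well D: ψ = P/(ρg) = 151.1×1000 / (1000 × 9.81) = 15.40 m.
Total head at well D: h = z + ψ = 1080.35 + 15.40 = 1095.75 m.
Total head at well F: h = 1116.05 − 13.25 = 1102.80 m.
Head difference: h(well D) − h(well F) = 1095.75 − 1102.80 = -7.05 m.
Hydraulic gradient: i = |Δh| / L = 7.05 / 1590 = 0.00443.
Flow is from higher to lower head: from well F toward well D, i.e. toward the north.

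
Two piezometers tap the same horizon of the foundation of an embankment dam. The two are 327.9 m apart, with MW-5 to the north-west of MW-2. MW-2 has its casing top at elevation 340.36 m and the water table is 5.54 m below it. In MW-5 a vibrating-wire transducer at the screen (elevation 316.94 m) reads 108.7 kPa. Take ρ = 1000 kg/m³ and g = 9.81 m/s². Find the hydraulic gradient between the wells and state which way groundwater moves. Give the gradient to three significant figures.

Total head at MW-2: h = 340.36 − 5.54 = 334.82 m.
Pressure head at MW-5: ψ = P/(ρg) = 108.7×1000 / (1000 × 9.81) = 11.08 m.
Total head at MW-5: h = z + ψ = 316.94 + 11.08 = 328.02 m.
Head difference: h(MW-2) − h(MW-5) = 334.82 − 328.02 = 6.80 m.
Hydraulic gradient: i = |Δh| / L = 6.80 / 327.9 = 0.0207.
Flow is from higher to lower head: from MW-2 toward MW-5, i.e. toward the north-west.

i ≈ 0.0207; groundwater flows toward the north-west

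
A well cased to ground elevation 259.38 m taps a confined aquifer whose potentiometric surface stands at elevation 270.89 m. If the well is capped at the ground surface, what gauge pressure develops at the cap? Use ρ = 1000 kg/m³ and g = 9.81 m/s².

P ≈ 113 kPa

Head above the cap: Δh = 270.89 − 259.38 = 11.51 m.
P = ρgΔh = 1000 × 9.81 × 11.51 = 112913 Pa ≈ 113 kPa.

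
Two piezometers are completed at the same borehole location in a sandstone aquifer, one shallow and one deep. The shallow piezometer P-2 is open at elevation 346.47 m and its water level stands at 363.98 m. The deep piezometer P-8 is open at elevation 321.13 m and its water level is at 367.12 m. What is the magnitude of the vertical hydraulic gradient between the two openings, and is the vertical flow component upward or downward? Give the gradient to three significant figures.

Total head at P-2: h = 363.98 m (water level in the standpipe).
Total head at P-8: h = 367.12 m.
Δh = h(P-2) − h(P-8) = 363.98 − 367.12 = -3.14 m.
Vertical separation Δz = 346.47 − 321.13 = 25.34 m.
|i_v| = |Δh| / Δz = 3.14 / 25.34 = 0.124.
Head is higher in the deep piezometer, so vertical flow is upward (discharge condition).

|i_v| ≈ 0.124; vertical flow is upward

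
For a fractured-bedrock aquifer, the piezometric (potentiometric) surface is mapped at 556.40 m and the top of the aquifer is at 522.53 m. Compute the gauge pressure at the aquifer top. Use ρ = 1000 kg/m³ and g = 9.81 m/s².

Pressure head at the aquifer top: ψ = h − z = 556.40 − 522.53 = 33.87 m.
P = ρgψ = 1000 × 9.81 × 33.87 = 332265 Pa ≈ 332 kPa.

P ≈ 332 kPa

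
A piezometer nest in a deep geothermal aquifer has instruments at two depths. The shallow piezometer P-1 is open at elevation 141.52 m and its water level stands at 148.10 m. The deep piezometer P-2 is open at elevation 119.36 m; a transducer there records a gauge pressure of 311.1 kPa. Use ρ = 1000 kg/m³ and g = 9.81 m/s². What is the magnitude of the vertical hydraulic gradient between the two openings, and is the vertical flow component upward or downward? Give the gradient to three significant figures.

|i_v| ≈ 0.134; vertical flow is upward

Total head at P-1: h = 148.10 m (water level in the standpipe).
Pressure head at P-2: ψ = P/(ρg) = 311.1×1000 / (1000 × 9.81) = 31.71 m.
Total head at P-2: h = z + ψ = 119.36 + 31.71 = 151.07 m.
Δh = h(P-1) − h(P-2) = 148.10 − 151.07 = -2.97 m.
Vertical separation Δz = 141.52 − 119.36 = 22.16 m.
|i_v| = |Δh| / Δz = 2.97 / 22.16 = 0.134.
Head is higher in the deep piezometer, so vertical flow is upward (discharge condition).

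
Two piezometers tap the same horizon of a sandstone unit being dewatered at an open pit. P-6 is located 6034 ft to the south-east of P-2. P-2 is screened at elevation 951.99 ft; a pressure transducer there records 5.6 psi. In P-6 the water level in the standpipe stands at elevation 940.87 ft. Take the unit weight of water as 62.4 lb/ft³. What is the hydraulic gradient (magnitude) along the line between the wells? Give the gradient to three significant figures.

i ≈ 0.00398

Pressure head at P-2: ψ = 144·P/γ = 144 × 5.6 / 62.4 = 12.92 ft.
Total head at P-2: h = z + ψ = 951.99 + 12.92 = 964.91 ft.
Total head at P-6: h = 940.87 ft (water level in the piezometer is the total head).
Head difference: h(P-2) − h(P-6) = 964.91 − 940.87 = 24.04 ft.
Hydraulic gradient: i = |Δh| / L = 24.04 / 6034 = 0.00398.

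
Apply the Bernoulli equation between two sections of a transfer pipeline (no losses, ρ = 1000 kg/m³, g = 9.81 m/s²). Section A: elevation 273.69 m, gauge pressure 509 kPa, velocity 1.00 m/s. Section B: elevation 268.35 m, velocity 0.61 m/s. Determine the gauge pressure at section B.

P₂ ≈ 562 kPa

Pressure head at A: ψ₁ = P₁/(ρg) = 509×1000 / (1000 × 9.81) = 51.89 m.
Velocity heads: v₁²/2g = 1.00²/19.62 = 0.051 m; v₂²/2g = 0.61²/19.62 = 0.019 m.
Total head H = z₁ + ψ₁ + v₁²/2g = 273.69 + 51.89 + 0.051 = 325.63 m.
ψ₂ = H − z₂ − v₂²/2g = 325.63 − 268.35 − 0.019 = 57.26 m.
P₂ = ρgψ₂ = 1000 × 9.81 × 57.26 ≈ 562 kPa.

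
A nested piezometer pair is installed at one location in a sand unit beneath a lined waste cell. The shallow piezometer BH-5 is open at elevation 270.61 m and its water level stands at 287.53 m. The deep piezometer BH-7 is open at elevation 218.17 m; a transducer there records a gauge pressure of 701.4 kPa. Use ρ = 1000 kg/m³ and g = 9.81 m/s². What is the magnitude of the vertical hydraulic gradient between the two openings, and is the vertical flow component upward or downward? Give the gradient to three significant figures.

|i_v| ≈ 0.0408; vertical flow is upward

Total head at BH-5: h = 287.53 m (water level in the standpipe).
Pressure head at BH-7: ψ = P/(ρg) = 701.4×1000 / (1000 × 9.81) = 71.50 m.
Total head at BH-7: h = z + ψ = 218.17 + 71.50 = 289.67 m.
Δh = h(BH-5) − h(BH-7) = 287.53 − 289.67 = -2.14 m.
Vertical separation Δz = 270.61 − 218.17 = 52.44 m.
|i_v| = |Δh| / Δz = 2.14 / 52.44 = 0.0408.
Head is higher in the deep piezometer, so vertical flow is upward (discharge condition).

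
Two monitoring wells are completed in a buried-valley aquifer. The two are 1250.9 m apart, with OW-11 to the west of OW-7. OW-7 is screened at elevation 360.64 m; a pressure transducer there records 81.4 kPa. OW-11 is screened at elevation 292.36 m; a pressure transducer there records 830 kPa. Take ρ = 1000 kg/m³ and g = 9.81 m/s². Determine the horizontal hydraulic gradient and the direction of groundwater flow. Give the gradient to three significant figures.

i ≈ 0.00642; groundwater flows toward the east

Pressure head at OW-7: ψ = P/(ρg) = 81.4×1000 / (1000 × 9.81) = 8.30 m.
Total head at OW-7: h = z + ψ = 360.64 + 8.30 = 368.94 m.
Pressure head at OW-11: ψ = P/(ρg) = 830×1000 / (1000 × 9.81) = 84.61 m.
Total head at OW-11: h = z + ψ = 292.36 + 84.61 = 376.97 m.
Head difference: h(OW-7) − h(OW-11) = 368.94 − 376.97 = -8.03 m.
Hydraulic gradient: i = |Δh| / L = 8.03 / 1250.9 = 0.00642.
Flow is from higher to lower head: from OW-11 toward OW-7, i.e. toward the east.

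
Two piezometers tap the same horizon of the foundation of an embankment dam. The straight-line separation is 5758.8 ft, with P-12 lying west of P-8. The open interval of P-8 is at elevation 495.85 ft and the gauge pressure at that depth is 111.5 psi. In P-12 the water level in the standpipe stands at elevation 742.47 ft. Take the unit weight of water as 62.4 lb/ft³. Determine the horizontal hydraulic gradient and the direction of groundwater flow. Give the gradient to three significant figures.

Pressure head at P-8: ψ = 144·P/γ = 144 × 111.5 / 62.4 = 257.31 ft.
Total head at P-8: h = z + ψ = 495.85 + 257.31 = 753.16 ft.
Total head at P-12: h = 742.47 ft (water level in the piezometer is the total head).
Head difference: h(P-8) − h(P-12) = 753.16 − 742.47 = 10.69 ft.
Hydraulic gradient: i = |Δh| / L = 10.69 / 5758.8 = 0.00186.
Flow is from higher to lower head: from P-8 toward P-12, i.e. toward the west.

i ≈ 0.00186; groundwater flows toward the west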